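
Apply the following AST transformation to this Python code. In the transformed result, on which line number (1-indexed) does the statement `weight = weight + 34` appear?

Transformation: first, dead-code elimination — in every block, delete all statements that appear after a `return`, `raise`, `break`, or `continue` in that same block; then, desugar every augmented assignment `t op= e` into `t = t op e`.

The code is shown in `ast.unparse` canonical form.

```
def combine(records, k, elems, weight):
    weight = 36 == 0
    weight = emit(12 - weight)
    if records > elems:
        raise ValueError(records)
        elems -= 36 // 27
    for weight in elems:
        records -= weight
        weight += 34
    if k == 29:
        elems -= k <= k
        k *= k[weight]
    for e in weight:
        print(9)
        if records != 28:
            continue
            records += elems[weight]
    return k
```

Transformed code:
def combine(records, k, elems, weight):
    weight = 36 == 0
    weight = emit(12 - weight)
    if records > elems:
        raise ValueError(records)
    for weight in elems:
        records = records - weight
        weight = weight + 34
    if k == 29:
        elems = elems - (k <= k)
        k = k * k[weight]
    for e in weight:
        print(9)
        if records != 28:
            continue
    return k

8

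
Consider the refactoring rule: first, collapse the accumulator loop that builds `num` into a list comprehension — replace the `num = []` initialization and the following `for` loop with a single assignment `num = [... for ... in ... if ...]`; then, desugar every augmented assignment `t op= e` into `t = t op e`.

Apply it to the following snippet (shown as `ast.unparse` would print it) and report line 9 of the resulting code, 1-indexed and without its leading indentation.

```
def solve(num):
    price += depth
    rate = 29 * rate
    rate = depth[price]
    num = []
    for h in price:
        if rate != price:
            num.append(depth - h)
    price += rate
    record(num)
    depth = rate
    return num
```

Transformed code:
def solve(num):
    price = price + depth
    rate = 29 * rate
    rate = depth[price]
    num = [depth - h for h in price if rate != price]
    price = price + rate
    record(num)
    depth = rate
    return num

return num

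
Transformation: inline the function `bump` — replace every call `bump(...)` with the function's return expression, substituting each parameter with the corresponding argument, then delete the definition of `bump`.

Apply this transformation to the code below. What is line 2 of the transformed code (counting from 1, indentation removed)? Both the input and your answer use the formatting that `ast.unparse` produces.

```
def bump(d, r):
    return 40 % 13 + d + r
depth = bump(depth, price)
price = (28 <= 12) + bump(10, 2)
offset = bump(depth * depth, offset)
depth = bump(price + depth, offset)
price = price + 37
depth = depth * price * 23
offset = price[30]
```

Transformed code:
depth = 40 % 13 + depth + price
price = (28 <= 12) + (40 % 13 + 10 + 2)
offset = 40 % 13 + depth * depth + offset
depth = 40 % 13 + (price + depth) + offset
price = price + 37
depth = depth * price * 23
offset = price[30]

price = (28 <= 12) + (40 % 13 + 10 + 2)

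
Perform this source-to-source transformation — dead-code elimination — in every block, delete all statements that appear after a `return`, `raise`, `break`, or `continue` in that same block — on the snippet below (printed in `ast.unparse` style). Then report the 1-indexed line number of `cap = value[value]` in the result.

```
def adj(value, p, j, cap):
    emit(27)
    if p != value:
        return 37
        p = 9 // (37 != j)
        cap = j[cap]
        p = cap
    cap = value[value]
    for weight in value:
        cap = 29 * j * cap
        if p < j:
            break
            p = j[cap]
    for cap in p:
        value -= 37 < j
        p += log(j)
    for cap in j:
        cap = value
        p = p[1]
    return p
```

5

Transformed code:
def adj(value, p, j, cap):
    emit(27)
    if p != value:
        return 37
    cap = value[value]
    for weight in value:
        cap = 29 * j * cap
        if p < j:
            break
    for cap in p:
        value -= 37 < j
        p += log(j)
    for cap in j:
        cap = value
        p = p[1]
    return p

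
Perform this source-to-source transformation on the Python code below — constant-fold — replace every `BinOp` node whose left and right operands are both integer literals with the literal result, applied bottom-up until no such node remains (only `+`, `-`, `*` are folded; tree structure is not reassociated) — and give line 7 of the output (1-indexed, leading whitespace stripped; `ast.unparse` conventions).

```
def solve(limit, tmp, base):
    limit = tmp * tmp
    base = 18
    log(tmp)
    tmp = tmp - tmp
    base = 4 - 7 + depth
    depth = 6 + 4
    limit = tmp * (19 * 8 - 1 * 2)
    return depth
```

depth = 10

Transformed code:
def solve(limit, tmp, base):
    limit = tmp * tmp
    base = 18
    log(tmp)
    tmp = tmp - tmp
    base = -3 + depth
    depth = 10
    limit = tmp * 150
    return depth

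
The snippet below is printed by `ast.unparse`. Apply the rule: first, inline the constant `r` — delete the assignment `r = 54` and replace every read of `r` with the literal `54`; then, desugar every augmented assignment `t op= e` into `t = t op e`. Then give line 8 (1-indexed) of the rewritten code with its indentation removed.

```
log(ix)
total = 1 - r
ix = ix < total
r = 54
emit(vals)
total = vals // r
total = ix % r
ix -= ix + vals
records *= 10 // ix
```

Transformed code:
log(ix)
total = 1 - 54
ix = ix < total
emit(vals)
total = vals // 54
total = ix % 54
ix = ix - (ix + vals)
records = records * (10 // ix)

records = records * (10 // ix)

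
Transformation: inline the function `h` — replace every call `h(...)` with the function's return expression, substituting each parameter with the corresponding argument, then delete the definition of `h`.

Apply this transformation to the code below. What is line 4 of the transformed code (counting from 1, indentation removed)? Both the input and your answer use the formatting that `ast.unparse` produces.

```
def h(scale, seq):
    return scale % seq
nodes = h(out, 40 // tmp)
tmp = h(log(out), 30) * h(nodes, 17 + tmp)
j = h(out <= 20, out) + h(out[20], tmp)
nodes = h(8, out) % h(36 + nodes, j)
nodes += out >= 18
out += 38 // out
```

Transformed code:
nodes = out % (40 // tmp)
tmp = log(out) % 30 * (nodes % (17 + tmp))
j = (out <= 20) % out + out[20] % tmp
nodes = 8 % out % ((36 + nodes) % j)
nodes += out >= 18
out += 38 // out

nodes = 8 % out % ((36 + nodes) % j)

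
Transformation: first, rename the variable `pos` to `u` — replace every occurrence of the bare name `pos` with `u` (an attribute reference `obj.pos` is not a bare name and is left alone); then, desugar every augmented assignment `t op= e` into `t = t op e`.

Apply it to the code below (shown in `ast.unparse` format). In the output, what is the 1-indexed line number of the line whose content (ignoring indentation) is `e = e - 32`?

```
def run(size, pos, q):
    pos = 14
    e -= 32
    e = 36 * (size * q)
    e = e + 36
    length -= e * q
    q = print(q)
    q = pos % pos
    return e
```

3

Transformed code:
def run(size, u, q):
    u = 14
    e = e - 32
    e = 36 * (size * q)
    e = e + 36
    length = length - e * q
    q = print(q)
    q = u % u
    return e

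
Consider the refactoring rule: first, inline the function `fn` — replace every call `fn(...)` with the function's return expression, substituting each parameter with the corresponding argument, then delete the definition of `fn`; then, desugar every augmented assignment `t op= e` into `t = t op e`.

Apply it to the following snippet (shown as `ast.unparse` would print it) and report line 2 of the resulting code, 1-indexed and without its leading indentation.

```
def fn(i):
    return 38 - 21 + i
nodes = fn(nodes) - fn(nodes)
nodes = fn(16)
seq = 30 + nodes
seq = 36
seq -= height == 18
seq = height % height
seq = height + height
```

nodes = 38 - 21 + 16

Transformed code:
nodes = 38 - 21 + nodes - (38 - 21 + nodes)
nodes = 38 - 21 + 16
seq = 30 + nodes
seq = 36
seq = seq - (height == 18)
seq = height % height
seq = height + height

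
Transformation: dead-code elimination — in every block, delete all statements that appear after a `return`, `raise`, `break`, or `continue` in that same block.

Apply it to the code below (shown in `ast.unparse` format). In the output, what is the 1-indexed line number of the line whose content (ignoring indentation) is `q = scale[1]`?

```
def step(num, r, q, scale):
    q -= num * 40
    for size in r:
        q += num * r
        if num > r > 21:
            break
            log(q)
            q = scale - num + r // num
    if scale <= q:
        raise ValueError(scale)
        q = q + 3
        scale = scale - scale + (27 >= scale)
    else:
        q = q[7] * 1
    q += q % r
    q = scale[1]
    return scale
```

Transformed code:
def step(num, r, q, scale):
    q -= num * 40
    for size in r:
        q += num * r
        if num > r > 21:
            break
    if scale <= q:
        raise ValueError(scale)
    else:
        q = q[7] * 1
    q += q % r
    q = scale[1]
    return scale

12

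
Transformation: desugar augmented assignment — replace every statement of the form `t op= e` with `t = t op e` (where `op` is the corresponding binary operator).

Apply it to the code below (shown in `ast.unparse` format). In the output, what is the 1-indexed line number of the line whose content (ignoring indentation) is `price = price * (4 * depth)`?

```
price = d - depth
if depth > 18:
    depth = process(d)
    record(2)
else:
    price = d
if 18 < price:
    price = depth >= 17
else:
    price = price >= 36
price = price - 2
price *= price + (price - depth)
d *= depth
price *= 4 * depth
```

Transformed code:
price = d - depth
if depth > 18:
    depth = process(d)
    record(2)
else:
    price = d
if 18 < price:
    price = depth >= 17
else:
    price = price >= 36
price = price - 2
price = price * (price + (price - depth))
d = d * depth
price = price * (4 * depth)

14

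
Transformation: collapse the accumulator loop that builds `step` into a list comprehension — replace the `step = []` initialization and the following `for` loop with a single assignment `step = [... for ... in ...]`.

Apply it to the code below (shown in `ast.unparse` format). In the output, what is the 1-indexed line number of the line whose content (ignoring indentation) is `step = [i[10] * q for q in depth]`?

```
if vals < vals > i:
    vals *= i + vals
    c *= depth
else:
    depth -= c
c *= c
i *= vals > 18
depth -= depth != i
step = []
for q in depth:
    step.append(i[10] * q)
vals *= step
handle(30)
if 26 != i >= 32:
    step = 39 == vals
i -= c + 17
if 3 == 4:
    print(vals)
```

9

Transformed code:
if vals < vals > i:
    vals *= i + vals
    c *= depth
else:
    depth -= c
c *= c
i *= vals > 18
depth -= depth != i
step = [i[10] * q for q in depth]
vals *= step
handle(30)
if 26 != i >= 32:
    step = 39 == vals
i -= c + 17
if 3 == 4:
    print(vals)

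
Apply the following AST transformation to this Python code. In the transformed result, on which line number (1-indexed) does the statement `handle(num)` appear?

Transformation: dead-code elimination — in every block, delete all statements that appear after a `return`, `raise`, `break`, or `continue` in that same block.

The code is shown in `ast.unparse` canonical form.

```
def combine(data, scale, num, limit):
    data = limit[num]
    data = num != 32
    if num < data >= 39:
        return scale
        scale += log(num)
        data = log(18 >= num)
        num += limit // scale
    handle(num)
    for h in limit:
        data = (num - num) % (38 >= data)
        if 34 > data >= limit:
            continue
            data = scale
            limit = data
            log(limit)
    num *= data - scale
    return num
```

6

Transformed code:
def combine(data, scale, num, limit):
    data = limit[num]
    data = num != 32
    if num < data >= 39:
        return scale
    handle(num)
    for h in limit:
        data = (num - num) % (38 >= data)
        if 34 > data >= limit:
            continue
    num *= data - scale
    return num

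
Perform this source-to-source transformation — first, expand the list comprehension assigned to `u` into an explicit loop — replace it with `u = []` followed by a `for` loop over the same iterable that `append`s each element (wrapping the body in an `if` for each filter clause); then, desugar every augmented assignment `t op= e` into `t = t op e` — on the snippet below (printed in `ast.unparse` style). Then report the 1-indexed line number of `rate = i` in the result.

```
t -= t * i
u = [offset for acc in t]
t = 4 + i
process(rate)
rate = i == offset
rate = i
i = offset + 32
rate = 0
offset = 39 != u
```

Transformed code:
t = t - t * i
u = []
for acc in t:
    u.append(offset)
t = 4 + i
process(rate)
rate = i == offset
rate = i
i = offset + 32
rate = 0
offset = 39 != u

8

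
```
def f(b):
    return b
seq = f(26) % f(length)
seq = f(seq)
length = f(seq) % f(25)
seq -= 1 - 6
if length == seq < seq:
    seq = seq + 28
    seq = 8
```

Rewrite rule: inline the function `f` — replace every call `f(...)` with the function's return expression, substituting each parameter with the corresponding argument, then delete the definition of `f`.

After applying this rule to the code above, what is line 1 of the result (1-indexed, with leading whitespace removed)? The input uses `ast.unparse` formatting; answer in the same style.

seq = 26 % length

Transformed code:
seq = 26 % length
seq = seq
length = seq % 25
seq -= 1 - 6
if length == seq < seq:
    seq = seq + 28
    seq = 8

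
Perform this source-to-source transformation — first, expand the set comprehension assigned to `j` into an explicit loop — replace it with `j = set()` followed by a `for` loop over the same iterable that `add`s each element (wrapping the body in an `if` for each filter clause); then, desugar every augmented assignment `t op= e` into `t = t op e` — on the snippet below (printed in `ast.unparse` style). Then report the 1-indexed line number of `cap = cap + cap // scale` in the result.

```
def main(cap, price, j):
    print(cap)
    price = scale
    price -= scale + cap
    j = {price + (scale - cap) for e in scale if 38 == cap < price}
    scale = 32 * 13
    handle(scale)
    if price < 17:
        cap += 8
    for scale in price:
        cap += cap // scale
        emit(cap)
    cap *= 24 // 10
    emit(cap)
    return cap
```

14

Transformed code:
def main(cap, price, j):
    print(cap)
    price = scale
    price = price - (scale + cap)
    j = set()
    for e in scale:
        if 38 == cap < price:
            j.add(price + (scale - cap))
    scale = 32 * 13
    handle(scale)
    if price < 17:
        cap = cap + 8
    for scale in price:
        cap = cap + cap // scale
        emit(cap)
    cap = cap * (24 // 10)
    emit(cap)
    return cap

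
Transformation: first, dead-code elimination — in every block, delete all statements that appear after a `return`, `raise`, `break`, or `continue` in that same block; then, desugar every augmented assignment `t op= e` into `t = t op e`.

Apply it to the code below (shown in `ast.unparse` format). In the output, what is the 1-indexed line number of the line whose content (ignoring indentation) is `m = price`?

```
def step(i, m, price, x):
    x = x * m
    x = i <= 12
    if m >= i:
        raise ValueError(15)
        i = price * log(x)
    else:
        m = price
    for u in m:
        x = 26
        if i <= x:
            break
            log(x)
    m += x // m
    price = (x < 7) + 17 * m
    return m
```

7

Transformed code:
def step(i, m, price, x):
    x = x * m
    x = i <= 12
    if m >= i:
        raise ValueError(15)
    else:
        m = price
    for u in m:
        x = 26
        if i <= x:
            break
    m = m + x // m
    price = (x < 7) + 17 * m
    return m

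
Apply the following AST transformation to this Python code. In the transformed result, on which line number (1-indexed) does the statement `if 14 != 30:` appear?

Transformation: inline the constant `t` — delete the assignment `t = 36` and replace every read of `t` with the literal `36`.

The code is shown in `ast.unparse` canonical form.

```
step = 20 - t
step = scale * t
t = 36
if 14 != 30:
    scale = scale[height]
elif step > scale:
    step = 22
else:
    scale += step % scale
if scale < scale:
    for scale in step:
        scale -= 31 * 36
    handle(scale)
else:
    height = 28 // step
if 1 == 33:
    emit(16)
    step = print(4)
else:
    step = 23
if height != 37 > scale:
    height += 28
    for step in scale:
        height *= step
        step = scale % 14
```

3

Transformed code:
step = 20 - 36
step = scale * 36
if 14 != 30:
    scale = scale[height]
elif step > scale:
    step = 22
else:
    scale += step % scale
if scale < scale:
    for scale in step:
        scale -= 31 * 36
    handle(scale)
else:
    height = 28 // step
if 1 == 33:
    emit(16)
    step = print(4)
else:
    step = 23
if height != 37 > scale:
    height += 28
    for step in scale:
        height *= step
        step = scale % 14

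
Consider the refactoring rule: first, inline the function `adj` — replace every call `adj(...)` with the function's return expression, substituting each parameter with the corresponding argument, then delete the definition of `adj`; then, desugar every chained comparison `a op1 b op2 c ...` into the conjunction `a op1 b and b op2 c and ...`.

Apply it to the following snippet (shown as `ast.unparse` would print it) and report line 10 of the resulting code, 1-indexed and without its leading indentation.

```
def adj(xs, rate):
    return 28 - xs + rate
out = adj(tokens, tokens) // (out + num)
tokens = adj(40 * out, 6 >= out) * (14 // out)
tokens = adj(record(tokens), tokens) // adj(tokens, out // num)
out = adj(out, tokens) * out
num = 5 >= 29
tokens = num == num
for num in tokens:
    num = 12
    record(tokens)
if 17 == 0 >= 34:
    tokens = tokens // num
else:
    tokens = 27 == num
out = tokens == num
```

Transformed code:
out = (28 - tokens + tokens) // (out + num)
tokens = (28 - 40 * out + (6 >= out)) * (14 // out)
tokens = (28 - record(tokens) + tokens) // (28 - tokens + out // num)
out = (28 - out + tokens) * out
num = 5 >= 29
tokens = num == num
for num in tokens:
    num = 12
    record(tokens)
if 17 == 0 and 0 >= 34:
    tokens = tokens // num
else:
    tokens = 27 == num
out = tokens == num

if 17 == 0 and 0 >= 34:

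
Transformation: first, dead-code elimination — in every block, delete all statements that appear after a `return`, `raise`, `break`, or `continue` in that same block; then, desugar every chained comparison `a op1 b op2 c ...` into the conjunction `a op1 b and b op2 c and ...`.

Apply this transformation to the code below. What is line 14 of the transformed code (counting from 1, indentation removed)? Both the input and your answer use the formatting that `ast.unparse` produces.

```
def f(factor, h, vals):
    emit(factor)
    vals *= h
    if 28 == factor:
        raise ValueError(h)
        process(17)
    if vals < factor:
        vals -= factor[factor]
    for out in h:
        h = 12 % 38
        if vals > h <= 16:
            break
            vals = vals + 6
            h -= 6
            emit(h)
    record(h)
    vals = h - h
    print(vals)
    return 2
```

print(vals)

Transformed code:
def f(factor, h, vals):
    emit(factor)
    vals *= h
    if 28 == factor:
        raise ValueError(h)
    if vals < factor:
        vals -= factor[factor]
    for out in h:
        h = 12 % 38
        if vals > h and h <= 16:
            break
    record(h)
    vals = h - h
    print(vals)
    return 2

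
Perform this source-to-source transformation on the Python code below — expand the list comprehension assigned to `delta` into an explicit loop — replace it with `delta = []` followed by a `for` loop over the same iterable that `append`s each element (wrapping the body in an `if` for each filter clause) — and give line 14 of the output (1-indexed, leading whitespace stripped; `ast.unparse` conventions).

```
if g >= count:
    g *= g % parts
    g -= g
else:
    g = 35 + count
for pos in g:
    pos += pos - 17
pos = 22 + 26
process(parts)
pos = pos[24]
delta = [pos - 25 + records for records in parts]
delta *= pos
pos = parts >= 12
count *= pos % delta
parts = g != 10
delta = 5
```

Transformed code:
if g >= count:
    g *= g % parts
    g -= g
else:
    g = 35 + count
for pos in g:
    pos += pos - 17
pos = 22 + 26
process(parts)
pos = pos[24]
delta = []
for records in parts:
    delta.append(pos - 25 + records)
delta *= pos
pos = parts >= 12
count *= pos % delta
parts = g != 10
delta = 5

delta *= pos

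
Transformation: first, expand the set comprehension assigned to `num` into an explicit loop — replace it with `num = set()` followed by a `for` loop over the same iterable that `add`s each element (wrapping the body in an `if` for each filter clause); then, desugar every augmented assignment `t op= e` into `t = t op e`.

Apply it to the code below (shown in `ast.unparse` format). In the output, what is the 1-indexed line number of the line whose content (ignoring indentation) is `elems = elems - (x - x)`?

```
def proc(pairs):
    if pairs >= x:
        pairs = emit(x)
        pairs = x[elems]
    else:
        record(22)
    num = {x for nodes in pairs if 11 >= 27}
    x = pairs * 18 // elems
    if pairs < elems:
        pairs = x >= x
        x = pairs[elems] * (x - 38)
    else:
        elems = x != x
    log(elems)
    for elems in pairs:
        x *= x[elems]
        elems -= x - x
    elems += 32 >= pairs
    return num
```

20

Transformed code:
def proc(pairs):
    if pairs >= x:
        pairs = emit(x)
        pairs = x[elems]
    else:
        record(22)
    num = set()
    for nodes in pairs:
        if 11 >= 27:
            num.add(x)
    x = pairs * 18 // elems
    if pairs < elems:
        pairs = x >= x
        x = pairs[elems] * (x - 38)
    else:
        elems = x != x
    log(elems)
    for elems in pairs:
        x = x * x[elems]
        elems = elems - (x - x)
    elems = elems + (32 >= pairs)
    return num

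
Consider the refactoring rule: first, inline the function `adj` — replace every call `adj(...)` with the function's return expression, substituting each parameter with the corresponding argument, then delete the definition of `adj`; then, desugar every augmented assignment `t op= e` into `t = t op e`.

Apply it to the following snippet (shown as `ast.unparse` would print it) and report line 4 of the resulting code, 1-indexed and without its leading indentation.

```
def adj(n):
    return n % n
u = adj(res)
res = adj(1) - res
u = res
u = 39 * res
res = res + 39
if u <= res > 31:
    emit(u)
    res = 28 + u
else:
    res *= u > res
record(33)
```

u = 39 * res

Transformed code:
u = res % res
res = 1 % 1 - res
u = res
u = 39 * res
res = res + 39
if u <= res > 31:
    emit(u)
    res = 28 + u
else:
    res = res * (u > res)
record(33)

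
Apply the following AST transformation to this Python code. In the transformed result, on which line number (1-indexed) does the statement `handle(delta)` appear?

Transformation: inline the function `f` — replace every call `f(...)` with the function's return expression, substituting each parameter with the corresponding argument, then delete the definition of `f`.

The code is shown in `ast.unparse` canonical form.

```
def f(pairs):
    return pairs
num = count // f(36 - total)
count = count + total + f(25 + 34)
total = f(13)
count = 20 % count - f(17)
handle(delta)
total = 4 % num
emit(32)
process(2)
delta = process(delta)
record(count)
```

Transformed code:
num = count // (36 - total)
count = count + total + (25 + 34)
total = 13
count = 20 % count - 17
handle(delta)
total = 4 % num
emit(32)
process(2)
delta = process(delta)
record(count)

5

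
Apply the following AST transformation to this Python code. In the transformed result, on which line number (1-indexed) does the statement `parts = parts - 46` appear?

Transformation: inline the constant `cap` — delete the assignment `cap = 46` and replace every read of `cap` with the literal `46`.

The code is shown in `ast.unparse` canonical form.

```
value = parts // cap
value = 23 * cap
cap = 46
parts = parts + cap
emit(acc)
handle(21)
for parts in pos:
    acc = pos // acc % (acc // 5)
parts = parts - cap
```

Transformed code:
value = parts // 46
value = 23 * 46
parts = parts + 46
emit(acc)
handle(21)
for parts in pos:
    acc = pos // acc % (acc // 5)
parts = parts - 46

8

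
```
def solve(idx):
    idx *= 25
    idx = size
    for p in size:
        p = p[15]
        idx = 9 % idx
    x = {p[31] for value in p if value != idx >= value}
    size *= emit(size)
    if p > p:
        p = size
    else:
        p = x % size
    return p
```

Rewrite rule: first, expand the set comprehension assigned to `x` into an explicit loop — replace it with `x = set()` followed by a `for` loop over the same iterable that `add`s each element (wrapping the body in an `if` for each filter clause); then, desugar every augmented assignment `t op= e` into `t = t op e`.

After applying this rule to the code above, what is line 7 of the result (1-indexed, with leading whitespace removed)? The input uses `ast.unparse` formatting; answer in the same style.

x = set()

Transformed code:
def solve(idx):
    idx = idx * 25
    idx = size
    for p in size:
        p = p[15]
        idx = 9 % idx
    x = set()
    for value in p:
        if value != idx >= value:
            x.add(p[31])
    size = size * emit(size)
    if p > p:
        p = size
    else:
        p = x % size
    return p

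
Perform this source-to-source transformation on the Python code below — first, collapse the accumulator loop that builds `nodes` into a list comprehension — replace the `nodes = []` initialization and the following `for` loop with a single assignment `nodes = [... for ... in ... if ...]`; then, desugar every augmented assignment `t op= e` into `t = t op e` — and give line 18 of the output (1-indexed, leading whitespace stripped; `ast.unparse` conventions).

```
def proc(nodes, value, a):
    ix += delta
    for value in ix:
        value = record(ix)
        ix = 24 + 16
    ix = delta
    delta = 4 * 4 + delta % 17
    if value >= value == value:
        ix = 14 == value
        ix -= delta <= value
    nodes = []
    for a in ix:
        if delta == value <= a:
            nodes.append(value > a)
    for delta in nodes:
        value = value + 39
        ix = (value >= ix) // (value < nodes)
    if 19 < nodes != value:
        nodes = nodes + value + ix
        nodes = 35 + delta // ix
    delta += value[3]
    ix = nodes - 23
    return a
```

Transformed code:
def proc(nodes, value, a):
    ix = ix + delta
    for value in ix:
        value = record(ix)
        ix = 24 + 16
    ix = delta
    delta = 4 * 4 + delta % 17
    if value >= value == value:
        ix = 14 == value
        ix = ix - (delta <= value)
    nodes = [value > a for a in ix if delta == value <= a]
    for delta in nodes:
        value = value + 39
        ix = (value >= ix) // (value < nodes)
    if 19 < nodes != value:
        nodes = nodes + value + ix
        nodes = 35 + delta // ix
    delta = delta + value[3]
    ix = nodes - 23
    return a

delta = delta + value[3]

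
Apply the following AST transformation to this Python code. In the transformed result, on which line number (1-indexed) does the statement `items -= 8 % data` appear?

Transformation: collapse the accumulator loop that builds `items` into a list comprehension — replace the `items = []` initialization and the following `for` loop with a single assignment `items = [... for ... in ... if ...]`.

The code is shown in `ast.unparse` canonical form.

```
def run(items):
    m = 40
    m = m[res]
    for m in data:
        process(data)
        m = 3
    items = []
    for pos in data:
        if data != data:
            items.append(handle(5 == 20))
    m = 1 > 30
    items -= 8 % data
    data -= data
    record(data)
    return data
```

9

Transformed code:
def run(items):
    m = 40
    m = m[res]
    for m in data:
        process(data)
        m = 3
    items = [handle(5 == 20) for pos in data if data != data]
    m = 1 > 30
    items -= 8 % data
    data -= data
    record(data)
    return data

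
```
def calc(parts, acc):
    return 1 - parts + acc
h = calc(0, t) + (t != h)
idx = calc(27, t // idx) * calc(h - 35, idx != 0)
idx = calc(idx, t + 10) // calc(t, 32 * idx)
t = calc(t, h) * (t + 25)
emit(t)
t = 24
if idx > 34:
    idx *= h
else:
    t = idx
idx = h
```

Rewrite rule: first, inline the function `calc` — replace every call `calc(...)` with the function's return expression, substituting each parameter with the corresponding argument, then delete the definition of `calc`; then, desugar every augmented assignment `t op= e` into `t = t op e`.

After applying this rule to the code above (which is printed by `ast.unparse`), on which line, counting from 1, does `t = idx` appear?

Transformed code:
h = 1 - 0 + t + (t != h)
idx = (1 - 27 + t // idx) * (1 - (h - 35) + (idx != 0))
idx = (1 - idx + (t + 10)) // (1 - t + 32 * idx)
t = (1 - t + h) * (t + 25)
emit(t)
t = 24
if idx > 34:
    idx = idx * h
else:
    t = idx
idx = h

10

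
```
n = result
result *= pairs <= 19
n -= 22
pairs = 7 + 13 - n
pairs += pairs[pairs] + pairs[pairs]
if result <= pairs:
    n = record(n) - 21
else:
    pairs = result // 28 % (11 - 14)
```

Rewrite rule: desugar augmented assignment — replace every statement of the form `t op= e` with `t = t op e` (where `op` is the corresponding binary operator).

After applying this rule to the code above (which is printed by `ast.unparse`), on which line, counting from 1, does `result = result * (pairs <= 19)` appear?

2

Transformed code:
n = result
result = result * (pairs <= 19)
n = n - 22
pairs = 7 + 13 - n
pairs = pairs + (pairs[pairs] + pairs[pairs])
if result <= pairs:
    n = record(n) - 21
else:
    pairs = result // 28 % (11 - 14)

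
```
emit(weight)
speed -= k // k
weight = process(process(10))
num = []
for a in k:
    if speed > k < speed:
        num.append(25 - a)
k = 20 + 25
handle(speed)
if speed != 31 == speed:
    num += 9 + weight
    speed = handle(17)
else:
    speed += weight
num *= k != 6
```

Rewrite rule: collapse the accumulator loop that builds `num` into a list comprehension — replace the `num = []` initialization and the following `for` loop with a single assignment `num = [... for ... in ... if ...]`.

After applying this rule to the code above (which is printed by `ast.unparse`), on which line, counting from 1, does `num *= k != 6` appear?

Transformed code:
emit(weight)
speed -= k // k
weight = process(process(10))
num = [25 - a for a in k if speed > k < speed]
k = 20 + 25
handle(speed)
if speed != 31 == speed:
    num += 9 + weight
    speed = handle(17)
else:
    speed += weight
num *= k != 6

12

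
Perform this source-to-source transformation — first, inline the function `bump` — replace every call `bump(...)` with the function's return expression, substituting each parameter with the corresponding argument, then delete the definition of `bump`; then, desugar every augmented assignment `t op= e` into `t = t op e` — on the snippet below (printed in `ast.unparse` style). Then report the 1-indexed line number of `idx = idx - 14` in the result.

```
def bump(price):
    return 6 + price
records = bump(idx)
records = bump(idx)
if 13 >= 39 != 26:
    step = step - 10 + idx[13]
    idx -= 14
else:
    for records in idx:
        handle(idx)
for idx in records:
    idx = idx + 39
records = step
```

5

Transformed code:
records = 6 + idx
records = 6 + idx
if 13 >= 39 != 26:
    step = step - 10 + idx[13]
    idx = idx - 14
else:
    for records in idx:
        handle(idx)
for idx in records:
    idx = idx + 39
records = step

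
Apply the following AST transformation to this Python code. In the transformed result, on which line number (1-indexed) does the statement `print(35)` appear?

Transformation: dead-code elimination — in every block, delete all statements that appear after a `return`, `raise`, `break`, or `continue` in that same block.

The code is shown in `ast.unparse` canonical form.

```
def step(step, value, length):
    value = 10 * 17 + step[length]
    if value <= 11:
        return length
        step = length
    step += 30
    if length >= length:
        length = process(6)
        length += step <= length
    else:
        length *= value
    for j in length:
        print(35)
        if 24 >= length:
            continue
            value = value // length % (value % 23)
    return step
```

12

Transformed code:
def step(step, value, length):
    value = 10 * 17 + step[length]
    if value <= 11:
        return length
    step += 30
    if length >= length:
        length = process(6)
        length += step <= length
    else:
        length *= value
    for j in length:
        print(35)
        if 24 >= length:
            continue
    return step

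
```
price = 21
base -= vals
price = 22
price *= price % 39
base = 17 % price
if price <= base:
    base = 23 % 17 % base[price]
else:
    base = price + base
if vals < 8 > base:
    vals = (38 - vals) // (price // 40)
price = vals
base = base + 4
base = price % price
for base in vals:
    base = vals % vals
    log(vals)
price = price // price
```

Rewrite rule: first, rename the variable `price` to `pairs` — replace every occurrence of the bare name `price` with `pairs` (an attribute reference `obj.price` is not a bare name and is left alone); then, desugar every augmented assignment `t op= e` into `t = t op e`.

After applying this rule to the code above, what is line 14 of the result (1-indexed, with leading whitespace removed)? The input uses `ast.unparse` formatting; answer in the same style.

Transformed code:
pairs = 21
base = base - vals
pairs = 22
pairs = pairs * (pairs % 39)
base = 17 % pairs
if pairs <= base:
    base = 23 % 17 % base[pairs]
else:
    base = pairs + base
if vals < 8 > base:
    vals = (38 - vals) // (pairs // 40)
pairs = vals
base = base + 4
base = pairs % pairs
for base in vals:
    base = vals % vals
    log(vals)
pairs = pairs // pairs

base = pairs % pairs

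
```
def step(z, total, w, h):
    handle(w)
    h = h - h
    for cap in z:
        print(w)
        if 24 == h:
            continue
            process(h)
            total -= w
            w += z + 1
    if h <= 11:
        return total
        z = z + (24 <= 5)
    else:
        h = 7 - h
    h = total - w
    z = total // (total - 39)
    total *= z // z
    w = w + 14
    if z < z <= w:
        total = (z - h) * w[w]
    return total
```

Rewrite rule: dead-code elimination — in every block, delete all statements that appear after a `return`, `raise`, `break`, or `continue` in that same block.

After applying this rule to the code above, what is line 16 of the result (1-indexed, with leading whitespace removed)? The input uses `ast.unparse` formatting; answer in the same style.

if z < z <= w:

Transformed code:
def step(z, total, w, h):
    handle(w)
    h = h - h
    for cap in z:
        print(w)
        if 24 == h:
            continue
    if h <= 11:
        return total
    else:
        h = 7 - h
    h = total - w
    z = total // (total - 39)
    total *= z // z
    w = w + 14
    if z < z <= w:
        total = (z - h) * w[w]
    return total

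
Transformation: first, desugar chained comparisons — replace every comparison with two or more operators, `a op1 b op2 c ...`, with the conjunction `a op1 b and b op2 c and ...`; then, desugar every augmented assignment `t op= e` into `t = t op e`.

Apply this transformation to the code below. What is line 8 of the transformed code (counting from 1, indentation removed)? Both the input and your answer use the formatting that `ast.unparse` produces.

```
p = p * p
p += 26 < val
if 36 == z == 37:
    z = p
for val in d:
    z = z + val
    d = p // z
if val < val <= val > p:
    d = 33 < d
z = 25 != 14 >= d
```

if val < val and val <= val and (val > p):

Transformed code:
p = p * p
p = p + (26 < val)
if 36 == z and z == 37:
    z = p
for val in d:
    z = z + val
    d = p // z
if val < val and val <= val and (val > p):
    d = 33 < d
z = 25 != 14 and 14 >= d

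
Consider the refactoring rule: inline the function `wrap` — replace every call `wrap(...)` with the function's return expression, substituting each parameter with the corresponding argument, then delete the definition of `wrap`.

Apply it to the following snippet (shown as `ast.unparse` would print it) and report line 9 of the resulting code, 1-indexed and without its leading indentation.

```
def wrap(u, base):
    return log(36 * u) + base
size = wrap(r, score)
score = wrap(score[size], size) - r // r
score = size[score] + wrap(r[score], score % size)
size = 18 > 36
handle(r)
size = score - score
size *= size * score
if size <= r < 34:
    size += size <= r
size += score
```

Transformed code:
size = log(36 * r) + score
score = log(36 * score[size]) + size - r // r
score = size[score] + (log(36 * r[score]) + score % size)
size = 18 > 36
handle(r)
size = score - score
size *= size * score
if size <= r < 34:
    size += size <= r
size += score

size += size <= r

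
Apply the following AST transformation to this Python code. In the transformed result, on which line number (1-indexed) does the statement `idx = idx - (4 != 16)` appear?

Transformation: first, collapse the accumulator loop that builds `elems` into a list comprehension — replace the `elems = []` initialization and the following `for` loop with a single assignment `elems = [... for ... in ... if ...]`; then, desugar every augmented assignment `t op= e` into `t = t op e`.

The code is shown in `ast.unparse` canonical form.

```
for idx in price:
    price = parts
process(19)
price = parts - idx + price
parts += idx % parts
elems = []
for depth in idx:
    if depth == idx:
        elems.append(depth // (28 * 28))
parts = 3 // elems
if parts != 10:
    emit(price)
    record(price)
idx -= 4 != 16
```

Transformed code:
for idx in price:
    price = parts
process(19)
price = parts - idx + price
parts = parts + idx % parts
elems = [depth // (28 * 28) for depth in idx if depth == idx]
parts = 3 // elems
if parts != 10:
    emit(price)
    record(price)
idx = idx - (4 != 16)

11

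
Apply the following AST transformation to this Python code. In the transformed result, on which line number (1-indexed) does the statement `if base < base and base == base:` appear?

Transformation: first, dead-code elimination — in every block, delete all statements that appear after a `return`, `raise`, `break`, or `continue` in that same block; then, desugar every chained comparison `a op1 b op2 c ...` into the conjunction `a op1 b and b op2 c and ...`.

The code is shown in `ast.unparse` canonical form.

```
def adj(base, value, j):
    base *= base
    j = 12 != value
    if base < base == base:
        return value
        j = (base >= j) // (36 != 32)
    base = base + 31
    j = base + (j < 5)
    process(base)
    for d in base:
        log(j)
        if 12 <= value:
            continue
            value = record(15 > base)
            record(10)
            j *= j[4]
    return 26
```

4

Transformed code:
def adj(base, value, j):
    base *= base
    j = 12 != value
    if base < base and base == base:
        return value
    base = base + 31
    j = base + (j < 5)
    process(base)
    for d in base:
        log(j)
        if 12 <= value:
            continue
    return 26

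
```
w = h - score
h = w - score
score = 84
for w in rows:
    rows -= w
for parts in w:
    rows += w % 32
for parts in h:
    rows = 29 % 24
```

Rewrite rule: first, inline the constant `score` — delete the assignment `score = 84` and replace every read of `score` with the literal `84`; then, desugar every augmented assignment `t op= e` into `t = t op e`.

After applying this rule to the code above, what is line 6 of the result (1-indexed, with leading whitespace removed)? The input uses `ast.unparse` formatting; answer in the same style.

Transformed code:
w = h - 84
h = w - 84
for w in rows:
    rows = rows - w
for parts in w:
    rows = rows + w % 32
for parts in h:
    rows = 29 % 24

rows = rows + w % 32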